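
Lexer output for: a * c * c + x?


Scan left to right, longest-match per lexeme
Tokens: ID(a), OP(*), ID(c), OP(*), ID(c), OP(+), ID(x)


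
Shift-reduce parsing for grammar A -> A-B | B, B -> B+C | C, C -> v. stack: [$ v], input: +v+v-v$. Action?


'v' on top is the handle for C -> v
Action: reduce (C -> v)


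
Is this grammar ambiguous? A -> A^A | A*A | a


'a^a*a' has two parse trees (no precedence encoded between ^ and *)
Ambiguous


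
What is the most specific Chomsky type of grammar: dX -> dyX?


LHS has context (more than one symbol) and |LHS| ≤ |RHS|
Classification: Type 1 (Context-Sensitive)


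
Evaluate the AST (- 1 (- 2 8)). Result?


Evaluate inner: (- 2 8) = -6
Evaluate root: (- 1 -6) = 7
Result: 7


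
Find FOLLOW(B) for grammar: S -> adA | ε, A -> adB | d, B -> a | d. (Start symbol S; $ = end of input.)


$ ∈ FOLLOW(S). For each A -> αBβ: add FIRST(β)\{ε} to FOLLOW(B); if β nullable, add FOLLOW(A).
FOLLOW(B) = {$}


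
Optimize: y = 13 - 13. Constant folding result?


13 - 13 = 0 at compile time
Optimized: y = 0


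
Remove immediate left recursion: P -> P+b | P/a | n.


Left-recursive alternatives: P+b, P/a; non-recursive: n
Introduce P': P -> nP', P' -> +bP' | /aP' | ε


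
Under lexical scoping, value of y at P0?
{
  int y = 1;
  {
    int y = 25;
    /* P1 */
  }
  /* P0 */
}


y declared in the same block as P0
y = 1


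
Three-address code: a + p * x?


Break into single-operator statements:
t1 = p * x
t2 = a + t1


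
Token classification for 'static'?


Pattern: reserved word
Type: KEYWORD


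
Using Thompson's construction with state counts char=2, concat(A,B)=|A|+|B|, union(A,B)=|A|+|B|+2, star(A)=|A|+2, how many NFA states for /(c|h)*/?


Syntax tree has 2 char leaf(s), 1 union(s), 1 star(s)
chars contribute 2×2 = 4; each union adds +2; each star adds +2
Total: 4 + 2 + 2 = 8 states


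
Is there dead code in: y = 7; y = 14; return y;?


first assignment to y is overwritten before any read
Dead: 'y = 7'


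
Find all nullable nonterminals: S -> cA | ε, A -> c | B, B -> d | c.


A nonterminal is nullable iff some alternative derives ε (directly, or every symbol in it is nullable)
Nullable: {S}


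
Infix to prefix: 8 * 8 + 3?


left-to-right (same/higher precedence on left): tree is (+ (* 8 8) 3)
Prefix: + * 8 8 3


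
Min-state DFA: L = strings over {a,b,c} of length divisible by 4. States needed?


Track length mod 4: states 0..3, accept at 0
Minimal DFA: 4 states


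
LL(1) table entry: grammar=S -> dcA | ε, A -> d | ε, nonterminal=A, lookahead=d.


For [A, d]: 'd' ∈ FIRST(d)
Entry: A -> d


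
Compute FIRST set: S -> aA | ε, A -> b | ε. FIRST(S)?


Per alternative of S: FIRST(aA) = {a}; FIRST(ε) = {ε}
FIRST(S) = {a, ε}


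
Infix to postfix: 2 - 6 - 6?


Left to right (same or higher precedence on left)
Postfix: 2 6 - 6 -


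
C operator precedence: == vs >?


'>' is relational (level 7); '==' is equality (level 6)
Higher level binds tighter
'>' has higher precedence than '=='


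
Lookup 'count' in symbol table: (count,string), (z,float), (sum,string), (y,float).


Lookup 'count' → type string


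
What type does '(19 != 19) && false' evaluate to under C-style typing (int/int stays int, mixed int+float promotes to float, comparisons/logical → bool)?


Operand types: bool && bool
Rule: logical operators take bool operands and yield bool
Result type: bool


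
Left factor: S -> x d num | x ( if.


Common prefix: 'x'
Factored: S -> x S', S' -> d num | ( if


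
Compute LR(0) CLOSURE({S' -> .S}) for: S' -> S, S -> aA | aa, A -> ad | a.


Start: S' -> .S
For each item with dot before a nonterminal B, add B -> .γ for every B-production
Closure: [S' -> .S, S -> .aA, S -> .aa]


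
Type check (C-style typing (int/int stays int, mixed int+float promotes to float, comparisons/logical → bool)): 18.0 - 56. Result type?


Operand types: float - int
Rule: mixed int/float promotes to float; int/int stays int
Result type: float


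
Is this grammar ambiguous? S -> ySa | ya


balanced y^n…a^n: each string has a unique parse
Unambiguous


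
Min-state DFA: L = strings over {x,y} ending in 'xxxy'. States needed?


Track the longest suffix of input matching a prefix of 'xxxy': 5 classes (prefixes of length 0..4)
Minimal DFA: 5 states


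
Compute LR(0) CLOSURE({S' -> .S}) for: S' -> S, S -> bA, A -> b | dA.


Start: S' -> .S
For each item with dot before a nonterminal B, add B -> .γ for every B-production
Closure: [S' -> .S, S -> .bA]


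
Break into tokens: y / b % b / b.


Scan left to right, longest-match per lexeme
Tokens: ID(y), OP(/), ID(b), OP(%), ID(b), OP(/), ID(b)


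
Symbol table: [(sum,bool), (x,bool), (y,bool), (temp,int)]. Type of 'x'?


Lookup 'x' → type bool


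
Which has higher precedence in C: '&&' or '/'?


'/' is multiplicative (level 10); '&&' is logical AND (level 2)
Higher level binds tighter
'/' has higher precedence than '&&'


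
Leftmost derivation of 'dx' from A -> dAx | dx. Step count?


Derivation: A => dx
Steps: 1


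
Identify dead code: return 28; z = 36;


statement follows a return and is unreachable
Dead: 'z = 36'


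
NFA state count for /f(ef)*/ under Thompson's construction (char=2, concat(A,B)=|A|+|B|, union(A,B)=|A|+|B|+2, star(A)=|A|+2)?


Syntax tree has 3 char leaf(s), 0 union(s), 1 star(s)
chars contribute 3×2 = 6; each union adds +2; each star adds +2
Total: 6 + 0 + 2 = 8 states


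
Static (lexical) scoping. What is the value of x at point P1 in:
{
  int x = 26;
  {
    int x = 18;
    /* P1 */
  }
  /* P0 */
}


x declared in the same block as P1
x = 18


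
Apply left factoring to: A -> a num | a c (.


Common prefix: 'a'
Factored: A -> a A', A' -> num | c (


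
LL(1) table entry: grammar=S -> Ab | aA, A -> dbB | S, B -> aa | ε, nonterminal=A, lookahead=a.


For [A, a]: 'a' ∈ FIRST(S)
Entry: A -> S


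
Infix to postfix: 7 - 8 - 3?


Left to right (same or higher precedence on left)
Postfix: 7 8 - 3 -


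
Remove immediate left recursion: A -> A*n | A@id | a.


Left-recursive alternatives: A*n, A@id; non-recursive: a
Introduce A': A -> aA', A' -> *nA' | @idA' | ε


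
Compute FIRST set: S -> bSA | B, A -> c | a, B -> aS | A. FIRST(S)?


Per alternative of S: FIRST(bSA) = {b}; FIRST(B) = {a, c}
FIRST(S) = {a, b, c}


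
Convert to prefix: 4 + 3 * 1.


'*' binds tighter: tree is (+ 4 (* 3 1))
Prefix: + 4 * 3 1


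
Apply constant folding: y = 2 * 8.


2 * 8 = 16 at compile time
Optimized: y = 16


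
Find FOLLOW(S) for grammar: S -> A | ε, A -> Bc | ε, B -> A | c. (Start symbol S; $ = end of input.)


$ ∈ FOLLOW(S). For each A -> αBβ: add FIRST(β)\{ε} to FOLLOW(B); if β nullable, add FOLLOW(A).
FOLLOW(S) = {$}


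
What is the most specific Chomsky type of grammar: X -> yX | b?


Right-linear: every RHS is a terminal or a terminal followed by one nonterminal
Classification: Type 3 (Regular)


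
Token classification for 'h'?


Pattern: letter/underscore followed by alphanumerics, not a keyword
Type: IDENTIFIER


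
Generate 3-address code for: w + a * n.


Break into single-operator statements:
t1 = a * n
t2 = w + t1


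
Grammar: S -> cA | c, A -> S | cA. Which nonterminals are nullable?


A nonterminal is nullable iff some alternative derives ε (directly, or every symbol in it is nullable)
Nullable: {}


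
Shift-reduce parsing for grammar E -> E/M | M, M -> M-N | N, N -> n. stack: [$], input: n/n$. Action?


no handle on stack; shift 'n'
Action: shift


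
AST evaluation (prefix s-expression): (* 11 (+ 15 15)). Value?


Evaluate inner: (+ 15 15) = 30
Evaluate root: (* 11 30) = 330
Result: 330


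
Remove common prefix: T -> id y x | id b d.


Common prefix: 'id'
Factored: T -> id T', T' -> y x | b d


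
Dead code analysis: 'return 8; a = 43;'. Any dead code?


statement follows a return and is unreachable
Dead: 'a = 43'


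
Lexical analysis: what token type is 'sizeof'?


Pattern: reserved word
Type: KEYWORD


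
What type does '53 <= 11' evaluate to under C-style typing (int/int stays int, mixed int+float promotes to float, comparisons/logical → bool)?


Operand types: int <= int
Rule: comparison yields bool
Result type: bool


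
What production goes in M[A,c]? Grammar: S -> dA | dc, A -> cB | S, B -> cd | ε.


For [A, c]: 'c' ∈ FIRST(cB)
Entry: A -> cB


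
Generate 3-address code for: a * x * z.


Break into single-operator statements:
t1 = a * x
t2 = t1 * z


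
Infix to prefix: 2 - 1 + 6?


left-to-right (same/higher precedence on left): tree is (+ (- 2 1) 6)
Prefix: + - 2 1 6


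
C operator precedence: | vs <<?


'<<' is shift (level 8); '|' is bitwise OR (level 3)
Higher level binds tighter
'<<' has higher precedence than '|'


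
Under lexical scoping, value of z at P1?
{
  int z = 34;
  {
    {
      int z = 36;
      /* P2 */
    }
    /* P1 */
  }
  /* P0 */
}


P1's block does not declare z; resolves to the enclosing declaration at depth 0
z = 34


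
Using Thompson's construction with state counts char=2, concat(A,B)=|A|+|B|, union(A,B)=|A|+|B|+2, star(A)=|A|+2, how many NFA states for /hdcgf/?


Syntax tree has 5 char leaf(s), 0 union(s), 0 star(s)
chars contribute 5×2 = 10; each union adds +2; each star adds +2
Total: 10 + 0 + 0 = 10 states


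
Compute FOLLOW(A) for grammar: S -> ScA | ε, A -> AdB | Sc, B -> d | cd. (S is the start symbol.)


$ ∈ FOLLOW(S). For each A -> αBβ: add FIRST(β)\{ε} to FOLLOW(B); if β nullable, add FOLLOW(A).
FOLLOW(A) = {$, c, d}


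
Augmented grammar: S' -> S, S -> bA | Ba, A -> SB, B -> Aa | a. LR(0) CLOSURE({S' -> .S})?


Start: S' -> .S
For each item with dot before a nonterminal B, add B -> .γ for every B-production
Closure: [S' -> .S, S -> .bA, S -> .Ba, B -> .Aa, B -> .a, A -> .SB]


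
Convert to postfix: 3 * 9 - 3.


Left to right (same or higher precedence on left)
Postfix: 3 9 * 3 -


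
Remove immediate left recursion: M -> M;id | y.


Left-recursive alternatives: M;id; non-recursive: y
Introduce M': M -> yM', M' -> ;idM' | ε


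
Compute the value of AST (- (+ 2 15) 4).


Evaluate inner: (+ 2 15) = 17
Evaluate root: (- 17 4) = 13
Result: 13


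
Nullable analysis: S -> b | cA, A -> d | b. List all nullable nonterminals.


A nonterminal is nullable iff some alternative derives ε (directly, or every symbol in it is nullable)
Nullable: {}


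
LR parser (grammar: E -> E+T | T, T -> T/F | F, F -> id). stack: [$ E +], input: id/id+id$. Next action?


no handle ('E+' is not any RHS); shift 'id'
Action: shift


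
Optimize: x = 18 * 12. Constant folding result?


18 * 12 = 216 at compile time
Optimized: x = 216


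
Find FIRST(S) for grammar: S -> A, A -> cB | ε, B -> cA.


Per alternative of S: FIRST(A) = {c, ε}
FIRST(S) = {c, ε}


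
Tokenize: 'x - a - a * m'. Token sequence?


Scan left to right, longest-match per lexeme
Tokens: ID(x), OP(-), ID(a), OP(-), ID(a), OP(*), ID(m)


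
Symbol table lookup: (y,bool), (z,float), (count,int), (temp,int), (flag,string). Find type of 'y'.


Lookup 'y' → type bool


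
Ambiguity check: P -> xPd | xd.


balanced x^n…d^n: each string has a unique parse
Unambiguous


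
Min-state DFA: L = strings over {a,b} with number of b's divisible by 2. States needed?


Track (count of b) mod 2: states 0..1, accept at 0
Minimal DFA: 2 states


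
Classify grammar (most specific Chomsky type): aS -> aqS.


LHS has context (more than one symbol) and |LHS| ≤ |RHS|
Classification: Type 1 (Context-Sensitive)


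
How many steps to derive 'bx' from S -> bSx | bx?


Derivation: S => bx
Steps: 1


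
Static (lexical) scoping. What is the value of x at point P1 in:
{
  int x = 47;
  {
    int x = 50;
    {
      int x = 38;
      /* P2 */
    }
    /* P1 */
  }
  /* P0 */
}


x declared in the same block as P1
x = 50


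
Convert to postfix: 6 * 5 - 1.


Left to right (same or higher precedence on left)
Postfix: 6 5 * 1 -


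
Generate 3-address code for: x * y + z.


Break into single-operator statements:
t1 = x * y
t2 = t1 + z


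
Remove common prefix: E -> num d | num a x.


Common prefix: 'num'
Factored: E -> num E', E' -> d | a x


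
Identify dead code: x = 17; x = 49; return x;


first assignment to x is overwritten before any read
Dead: 'x = 17'


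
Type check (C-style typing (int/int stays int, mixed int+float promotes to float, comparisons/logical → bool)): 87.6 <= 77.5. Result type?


Operand types: float <= float
Rule: comparison yields bool
Result type: bool


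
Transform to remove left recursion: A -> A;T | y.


Left-recursive alternatives: A;T; non-recursive: y
Introduce A': A -> yA', A' -> ;TA' | ε


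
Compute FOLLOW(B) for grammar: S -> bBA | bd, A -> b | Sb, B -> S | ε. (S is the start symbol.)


$ ∈ FOLLOW(S). For each A -> αBβ: add FIRST(β)\{ε} to FOLLOW(B); if β nullable, add FOLLOW(A).
FOLLOW(B) = {b}


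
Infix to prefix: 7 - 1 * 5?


'*' binds tighter: tree is (- 7 (* 1 5))
Prefix: - 7 * 1 5


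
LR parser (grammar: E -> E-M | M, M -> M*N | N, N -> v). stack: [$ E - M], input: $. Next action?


handle 'E-M' on top; lookahead ∈ FOLLOW(E) = {-, $}
Action: reduce (E -> E-M)


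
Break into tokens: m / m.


Scan left to right, longest-match per lexeme
Tokens: ID(m), OP(/), ID(m)


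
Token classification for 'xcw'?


Pattern: letter/underscore followed by alphanumerics, not a keyword
Type: IDENTIFIER


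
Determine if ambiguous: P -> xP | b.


right-linear, alternatives start with distinct terminals 'x' vs 'b': unique leftmost derivation
Unambiguous


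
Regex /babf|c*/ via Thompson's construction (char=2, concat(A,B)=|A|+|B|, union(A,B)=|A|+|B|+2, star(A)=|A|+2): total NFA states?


Syntax tree has 5 char leaf(s), 1 union(s), 1 star(s)
chars contribute 5×2 = 10; each union adds +2; each star adds +2
Total: 10 + 2 + 2 = 14 states


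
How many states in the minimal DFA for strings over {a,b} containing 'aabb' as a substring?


KMP-style automaton: 4 progress states + 1 absorbing accept = 5
Minimal DFA: 5 states


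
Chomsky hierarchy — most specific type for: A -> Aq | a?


Left-linear: every RHS is a terminal or one nonterminal followed by a terminal
Classification: Type 3 (Regular)


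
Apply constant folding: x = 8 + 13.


8 + 13 = 21 at compile time
Optimized: x = 21


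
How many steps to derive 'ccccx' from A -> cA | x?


Derivation: A => cA => ccA => cccA => ccccA => ccccx
Steps: 5


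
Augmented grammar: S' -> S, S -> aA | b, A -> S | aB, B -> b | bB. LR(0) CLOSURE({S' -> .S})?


Start: S' -> .S
For each item with dot before a nonterminal B, add B -> .γ for every B-production
Closure: [S' -> .S, S -> .aA, S -> .b]


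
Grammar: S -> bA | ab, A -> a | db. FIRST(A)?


Per alternative of A: FIRST(a) = {a}; FIRST(db) = {d}
FIRST(A) = {a, d}


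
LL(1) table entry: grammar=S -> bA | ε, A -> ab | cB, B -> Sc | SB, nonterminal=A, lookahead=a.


For [A, a]: 'a' ∈ FIRST(ab)
Entry: A -> ab


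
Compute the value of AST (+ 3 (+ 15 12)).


Evaluate inner: (+ 15 12) = 27
Evaluate root: (+ 3 27) = 30
Result: 30


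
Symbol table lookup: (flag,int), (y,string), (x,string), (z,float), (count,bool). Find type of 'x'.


Lookup 'x' → type string


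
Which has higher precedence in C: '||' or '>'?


'>' is relational (level 7); '||' is logical OR (level 1)
Higher level binds tighter
'>' has higher precedence than '||'


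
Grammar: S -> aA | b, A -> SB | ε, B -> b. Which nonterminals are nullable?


A nonterminal is nullable iff some alternative derives ε (directly, or every symbol in it is nullable)
Nullable: {A}


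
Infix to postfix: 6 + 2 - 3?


Left to right (same or higher precedence on left)
Postfix: 6 2 + 3 -


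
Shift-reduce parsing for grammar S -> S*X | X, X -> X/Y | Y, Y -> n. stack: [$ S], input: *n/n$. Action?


shift '*' to continue S -> S*X
Action: shift


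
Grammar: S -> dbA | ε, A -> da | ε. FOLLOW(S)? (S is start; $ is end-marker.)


$ ∈ FOLLOW(S). For each A -> αBβ: add FIRST(β)\{ε} to FOLLOW(B); if β nullable, add FOLLOW(A).
FOLLOW(S) = {$}


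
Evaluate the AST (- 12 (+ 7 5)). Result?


Evaluate inner: (+ 7 5) = 12
Evaluate root: (- 12 12) = 0
Result: 0


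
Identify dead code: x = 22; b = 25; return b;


x is assigned but never read
Dead: 'x = 22'


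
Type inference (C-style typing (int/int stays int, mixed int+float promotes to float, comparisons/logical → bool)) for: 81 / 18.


Operand types: int / int
Rule: mixed int/float promotes to float; int/int stays int
Result type: int


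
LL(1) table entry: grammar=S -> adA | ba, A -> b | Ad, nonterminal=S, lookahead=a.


For [S, a]: 'a' ∈ FIRST(adA)
Entry: S -> adA


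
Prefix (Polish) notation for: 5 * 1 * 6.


left-to-right (same/higher precedence on left): tree is (* (* 5 1) 6)
Prefix: * * 5 1 6


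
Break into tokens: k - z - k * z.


Scan left to right, longest-match per lexeme
Tokens: ID(k), OP(-), ID(z), OP(-), ID(k), OP(*), ID(z)


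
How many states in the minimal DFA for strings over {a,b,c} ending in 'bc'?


Track the longest suffix of input matching a prefix of 'bc': 3 classes (prefixes of length 0..2)
Minimal DFA: 3 states


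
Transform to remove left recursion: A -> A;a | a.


Left-recursive alternatives: A;a; non-recursive: a
Introduce A': A -> aA', A' -> ;aA' | ε


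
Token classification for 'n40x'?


Pattern: letter/underscore followed by alphanumerics, not a keyword
Type: IDENTIFIER


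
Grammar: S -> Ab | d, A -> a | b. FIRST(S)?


Per alternative of S: FIRST(Ab) = {a, b}; FIRST(d) = {d}
FIRST(S) = {a, b, d}


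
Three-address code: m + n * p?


Break into single-operator statements:
t1 = n * p
t2 = m + t1


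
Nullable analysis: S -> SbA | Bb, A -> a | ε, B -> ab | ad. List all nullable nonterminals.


A nonterminal is nullable iff some alternative derives ε (directly, or every symbol in it is nullable)
Nullable: {A}


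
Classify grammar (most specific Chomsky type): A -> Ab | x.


Left-linear: every RHS is a terminal or one nonterminal followed by a terminal
Classification: Type 3 (Regular)


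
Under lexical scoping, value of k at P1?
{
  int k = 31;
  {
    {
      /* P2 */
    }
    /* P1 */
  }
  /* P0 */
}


P1's block does not declare k; resolves to the enclosing declaration at depth 0
k = 31


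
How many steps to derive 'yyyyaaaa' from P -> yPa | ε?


Derivation: P => yPa => yyPaa => yyyPaaa => yyyyPaaaa => yyyyaaaa
Steps: 5


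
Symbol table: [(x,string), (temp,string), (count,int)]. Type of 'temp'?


Lookup 'temp' → type string


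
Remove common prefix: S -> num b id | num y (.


Common prefix: 'num'
Factored: S -> num S', S' -> b id | y (


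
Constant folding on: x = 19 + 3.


19 + 3 = 22 at compile time
Optimized: x = 22


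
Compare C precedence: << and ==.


'<<' is shift (level 8); '==' is equality (level 6)
Higher level binds tighter
'<<' has higher precedence than '=='


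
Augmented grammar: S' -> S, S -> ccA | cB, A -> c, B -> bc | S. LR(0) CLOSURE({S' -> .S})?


Start: S' -> .S
For each item with dot before a nonterminal B, add B -> .γ for every B-production
Closure: [S' -> .S, S -> .ccA, S -> .cB]


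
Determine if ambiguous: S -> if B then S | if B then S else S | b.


dangling else: 'if B then if B then b else b' parses two ways
Ambiguous


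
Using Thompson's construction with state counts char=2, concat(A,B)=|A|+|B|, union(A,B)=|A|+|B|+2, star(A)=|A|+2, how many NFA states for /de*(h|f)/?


Syntax tree has 4 char leaf(s), 1 union(s), 1 star(s)
chars contribute 4×2 = 8; each union adds +2; each star adds +2
Total: 8 + 2 + 2 = 12 states


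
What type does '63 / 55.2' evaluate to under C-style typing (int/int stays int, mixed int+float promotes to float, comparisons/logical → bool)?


Operand types: int / float
Rule: mixed int/float promotes to float; int/int stays int
Result type: float


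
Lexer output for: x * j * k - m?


Scan left to right, longest-match per lexeme
Tokens: ID(x), OP(*), ID(j), OP(*), ID(k), OP(-), ID(m)


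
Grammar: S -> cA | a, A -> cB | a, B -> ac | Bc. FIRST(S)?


Per alternative of S: FIRST(cA) = {c}; FIRST(a) = {a}
FIRST(S) = {a, c}


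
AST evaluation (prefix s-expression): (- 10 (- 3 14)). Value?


Evaluate inner: (- 3 14) = -11
Evaluate root: (- 10 -11) = 21
Result: 21


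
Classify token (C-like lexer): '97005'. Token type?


Pattern: digits only
Type: INTEGER_LITERAL


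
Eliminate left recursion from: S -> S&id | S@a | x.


Left-recursive alternatives: S&id, S@a; non-recursive: x
Introduce S': S -> xS', S' -> &idS' | @aS' | ε


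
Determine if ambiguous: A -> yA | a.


right-linear, alternatives start with distinct terminals 'y' vs 'a': unique leftmost derivation
Unambiguous


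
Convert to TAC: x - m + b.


Break into single-operator statements:
t1 = x - m
t2 = t1 + b


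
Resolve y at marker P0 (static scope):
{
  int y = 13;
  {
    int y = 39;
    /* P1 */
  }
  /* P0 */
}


y declared in the same block as P0
y = 13


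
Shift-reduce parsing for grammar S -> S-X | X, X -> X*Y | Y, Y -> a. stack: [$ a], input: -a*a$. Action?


'a' on top is the handle for Y -> a
Action: reduce (Y -> a)


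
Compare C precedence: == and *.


'*' is multiplicative (level 10); '==' is equality (level 6)
Higher level binds tighter
'*' has higher precedence than '=='


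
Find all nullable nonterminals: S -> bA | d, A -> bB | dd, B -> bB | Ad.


A nonterminal is nullable iff some alternative derives ε (directly, or every symbol in it is nullable)
Nullable: {}


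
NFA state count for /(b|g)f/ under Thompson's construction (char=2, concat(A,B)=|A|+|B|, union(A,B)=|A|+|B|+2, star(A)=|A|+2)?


Syntax tree has 3 char leaf(s), 1 union(s), 0 star(s)
chars contribute 3×2 = 6; each union adds +2; each star adds +2
Total: 6 + 2 + 0 = 8 states


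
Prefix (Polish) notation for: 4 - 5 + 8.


left-to-right (same/higher precedence on left): tree is (+ (- 4 5) 8)
Prefix: + - 4 5 8


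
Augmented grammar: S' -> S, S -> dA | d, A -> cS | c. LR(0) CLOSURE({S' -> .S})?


Start: S' -> .S
For each item with dot before a nonterminal B, add B -> .γ for every B-production
Closure: [S' -> .S, S -> .dA, S -> .d]


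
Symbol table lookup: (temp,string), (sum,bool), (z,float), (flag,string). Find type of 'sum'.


Lookup 'sum' → type bool


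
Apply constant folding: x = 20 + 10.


20 + 10 = 30 at compile time
Optimized: x = 30


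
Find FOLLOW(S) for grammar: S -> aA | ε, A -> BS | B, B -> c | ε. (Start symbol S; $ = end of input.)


$ ∈ FOLLOW(S). For each A -> αBβ: add FIRST(β)\{ε} to FOLLOW(B); if β nullable, add FOLLOW(A).
FOLLOW(S) = {$}


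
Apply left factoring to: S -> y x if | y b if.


Common prefix: 'y'
Factored: S -> y S', S' -> x if | b if


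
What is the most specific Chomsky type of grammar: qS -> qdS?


LHS has context (more than one symbol) and |LHS| ≤ |RHS|
Classification: Type 1 (Context-Sensitive)


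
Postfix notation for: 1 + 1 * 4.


* has higher precedence, evaluate 1*4 first
Postfix: 1 1 4 * +


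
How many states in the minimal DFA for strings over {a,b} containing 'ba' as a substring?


KMP-style automaton: 2 progress states + 1 absorbing accept = 3
Minimal DFA: 3 states


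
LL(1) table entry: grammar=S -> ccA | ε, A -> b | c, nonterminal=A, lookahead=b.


For [A, b]: 'b' ∈ FIRST(b)
Entry: A -> b


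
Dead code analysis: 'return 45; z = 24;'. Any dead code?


statement follows a return and is unreachable
Dead: 'z = 24'


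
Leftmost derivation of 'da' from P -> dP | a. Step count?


Derivation: P => dP => da
Steps: 2


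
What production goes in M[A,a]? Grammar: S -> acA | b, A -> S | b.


For [A, a]: 'a' ∈ FIRST(S)
Entry: A -> S


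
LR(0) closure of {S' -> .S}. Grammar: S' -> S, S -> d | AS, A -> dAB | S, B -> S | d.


Start: S' -> .S
For each item with dot before a nonterminal B, add B -> .γ for every B-production
Closure: [S' -> .S, S -> .d, S -> .AS, A -> .dAB, A -> .S]


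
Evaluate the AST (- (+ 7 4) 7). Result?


Evaluate inner: (+ 7 4) = 11
Evaluate root: (- 11 7) = 4
Result: 4


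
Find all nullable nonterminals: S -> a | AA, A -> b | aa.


A nonterminal is nullable iff some alternative derives ε (directly, or every symbol in it is nullable)
Nullable: {}


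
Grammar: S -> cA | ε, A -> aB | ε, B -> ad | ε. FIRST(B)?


Per alternative of B: FIRST(ad) = {a}; FIRST(ε) = {ε}
FIRST(B) = {a, ε}


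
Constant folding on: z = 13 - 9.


13 - 9 = 4 at compile time
Optimized: z = 4


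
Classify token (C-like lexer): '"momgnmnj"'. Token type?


Pattern: double-quoted sequence
Type: STRING_LITERAL


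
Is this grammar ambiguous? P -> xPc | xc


balanced x^n…c^n: each string has a unique parse
Unambiguous


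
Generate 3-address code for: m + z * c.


Break into single-operator statements:
t1 = z * c
t2 = m + t1


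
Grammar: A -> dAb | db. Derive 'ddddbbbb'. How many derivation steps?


Derivation: A => dAb => ddAbb => dddAbbb => ddddbbbb
Steps: 4


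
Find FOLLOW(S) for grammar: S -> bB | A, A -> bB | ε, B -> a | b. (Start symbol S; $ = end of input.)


$ ∈ FOLLOW(S). For each A -> αBβ: add FIRST(β)\{ε} to FOLLOW(B); if β nullable, add FOLLOW(A).
FOLLOW(S) = {$}


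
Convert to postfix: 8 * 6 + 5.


Left to right (same or higher precedence on left)
Postfix: 8 6 * 5 +


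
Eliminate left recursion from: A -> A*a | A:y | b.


Left-recursive alternatives: A*a, A:y; non-recursive: b
Introduce A': A -> bA', A' -> *aA' | :yA' | ε


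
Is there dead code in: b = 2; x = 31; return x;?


b is assigned but never read
Dead: 'b = 2'


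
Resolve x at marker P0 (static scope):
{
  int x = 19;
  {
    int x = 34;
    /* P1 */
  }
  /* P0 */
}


x declared in the same block as P0
x = 19


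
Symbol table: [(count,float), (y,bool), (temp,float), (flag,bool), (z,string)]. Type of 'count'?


Lookup 'count' → type float


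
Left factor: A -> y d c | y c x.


Common prefix: 'y'
Factored: A -> y A', A' -> d c | c x


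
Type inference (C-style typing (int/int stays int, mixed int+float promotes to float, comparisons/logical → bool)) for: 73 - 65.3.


Operand types: int - float
Rule: mixed int/float promotes to float; int/int stays int
Result type: float


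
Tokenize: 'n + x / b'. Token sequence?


Scan left to right, longest-match per lexeme
Tokens: ID(n), OP(+), ID(x), OP(/), ID(b)


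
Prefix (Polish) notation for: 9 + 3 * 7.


'*' binds tighter: tree is (+ 9 (* 3 7))
Prefix: + 9 * 3 7


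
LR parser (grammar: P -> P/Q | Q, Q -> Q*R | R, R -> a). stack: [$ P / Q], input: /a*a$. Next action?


handle 'P/Q' on top; lookahead ∈ FOLLOW(P) = {/, $}
Action: reduce (P -> P/Q)


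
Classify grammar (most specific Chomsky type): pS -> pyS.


LHS has context (more than one symbol) and |LHS| ≤ |RHS|
Classification: Type 1 (Context-Sensitive)


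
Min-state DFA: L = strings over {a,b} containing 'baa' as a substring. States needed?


KMP-style automaton: 3 progress states + 1 absorbing accept = 4
Minimal DFA: 4 states


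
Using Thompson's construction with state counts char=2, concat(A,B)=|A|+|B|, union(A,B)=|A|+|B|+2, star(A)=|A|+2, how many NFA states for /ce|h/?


Syntax tree has 3 char leaf(s), 1 union(s), 0 star(s)
chars contribute 3×2 = 6; each union adds +2; each star adds +2
Total: 6 + 2 + 0 = 8 states


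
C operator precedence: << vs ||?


'<<' is shift (level 8); '||' is logical OR (level 1)
Higher level binds tighter
'<<' has higher precedence than '||'


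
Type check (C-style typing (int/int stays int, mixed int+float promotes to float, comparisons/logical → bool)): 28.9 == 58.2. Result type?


Operand types: float == float
Rule: comparison yields bool
Result type: bool


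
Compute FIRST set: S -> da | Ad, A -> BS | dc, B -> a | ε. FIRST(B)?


Per alternative of B: FIRST(a) = {a}; FIRST(ε) = {ε}
FIRST(B) = {a, ε}


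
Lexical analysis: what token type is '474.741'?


Pattern: digits with a decimal point
Type: FLOAT_LITERAL


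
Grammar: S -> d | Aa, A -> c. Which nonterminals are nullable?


A nonterminal is nullable iff some alternative derives ε (directly, or every symbol in it is nullable)
Nullable: {}


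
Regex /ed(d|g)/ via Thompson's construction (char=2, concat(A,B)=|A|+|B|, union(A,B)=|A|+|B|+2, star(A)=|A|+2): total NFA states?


Syntax tree has 4 char leaf(s), 1 union(s), 0 star(s)
chars contribute 4×2 = 8; each union adds +2; each star adds +2
Total: 8 + 2 + 0 = 10 states


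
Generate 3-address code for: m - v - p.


Break into single-operator statements:
t1 = m - v
t2 = t1 - p


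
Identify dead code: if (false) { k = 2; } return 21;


condition is constant false, so the whole block is unreachable
Dead: 'if (false) { k = 2; }'


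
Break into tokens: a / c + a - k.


Scan left to right, longest-match per lexeme
Tokens: ID(a), OP(/), ID(c), OP(+), ID(a), OP(-), ID(k)


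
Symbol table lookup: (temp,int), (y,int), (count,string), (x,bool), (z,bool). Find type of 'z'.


Lookup 'z' → type bool


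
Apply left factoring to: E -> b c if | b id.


Common prefix: 'b'
Factored: E -> b E', E' -> c if | id


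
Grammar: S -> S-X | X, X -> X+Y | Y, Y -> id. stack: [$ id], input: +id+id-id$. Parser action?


'id' on top is the handle for Y -> id
Action: reduce (Y -> id)


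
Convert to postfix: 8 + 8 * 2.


* has higher precedence, evaluate 8*2 first
Postfix: 8 8 2 * +


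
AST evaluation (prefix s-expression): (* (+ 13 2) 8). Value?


Evaluate inner: (+ 13 2) = 15
Evaluate root: (* 15 8) = 120
Result: 120


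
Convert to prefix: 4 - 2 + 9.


left-to-right (same/higher precedence on left): tree is (+ (- 4 2) 9)
Prefix: + - 4 2 9


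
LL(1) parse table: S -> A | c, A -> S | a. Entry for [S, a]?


For [S, a]: 'a' ∈ FIRST(A)
Entry: S -> A


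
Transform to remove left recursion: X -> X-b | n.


Left-recursive alternatives: X-b; non-recursive: n
Introduce X': X -> nX', X' -> -bX' | ε


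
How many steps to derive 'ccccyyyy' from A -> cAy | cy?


Derivation: A => cAy => ccAyy => cccAyyy => ccccyyyy
Steps: 4


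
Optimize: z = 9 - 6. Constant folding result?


9 - 6 = 3 at compile time
Optimized: z = 3


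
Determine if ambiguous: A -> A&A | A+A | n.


'n&n+n' has two parse trees (no precedence encoded between & and +)
Ambiguous


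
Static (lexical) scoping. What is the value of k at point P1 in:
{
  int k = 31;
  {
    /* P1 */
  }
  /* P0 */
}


P1's block does not declare k; resolves to the enclosing declaration at depth 0
k = 31


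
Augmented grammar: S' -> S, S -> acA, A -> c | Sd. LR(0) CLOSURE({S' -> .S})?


Start: S' -> .S
For each item with dot before a nonterminal B, add B -> .γ for every B-production
Closure: [S' -> .S, S -> .acA]


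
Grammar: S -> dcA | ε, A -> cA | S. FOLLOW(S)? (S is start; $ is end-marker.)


$ ∈ FOLLOW(S). For each A -> αBβ: add FIRST(β)\{ε} to FOLLOW(B); if β nullable, add FOLLOW(A).
FOLLOW(S) = {$}


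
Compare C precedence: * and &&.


'*' is multiplicative (level 10); '&&' is logical AND (level 2)
Higher level binds tighter
'*' has higher precedence than '&&'


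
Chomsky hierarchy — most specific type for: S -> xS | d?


Right-linear: every RHS is a terminal or a terminal followed by one nonterminal
Classification: Type 3 (Regular)


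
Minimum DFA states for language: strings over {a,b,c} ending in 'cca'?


Track the longest suffix of input matching a prefix of 'cca': 4 classes (prefixes of length 0..3)
Minimal DFA: 4 states


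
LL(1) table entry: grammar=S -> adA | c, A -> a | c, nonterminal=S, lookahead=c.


For [S, c]: 'c' ∈ FIRST(c)
Entry: S -> c


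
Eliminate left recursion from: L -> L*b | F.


Left-recursive alternatives: L*b; non-recursive: F
Introduce L': L -> FL', L' -> *bL' | ε


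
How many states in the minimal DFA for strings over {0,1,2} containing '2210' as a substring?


KMP-style automaton: 4 progress states + 1 absorbing accept = 5
Minimal DFA: 5 states


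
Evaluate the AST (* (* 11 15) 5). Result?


Evaluate inner: (* 11 15) = 165
Evaluate root: (* 165 5) = 825
Result: 825


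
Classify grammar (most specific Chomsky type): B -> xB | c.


Right-linear: every RHS is a terminal or a terminal followed by one nonterminal
Classification: Type 3 (Regular)


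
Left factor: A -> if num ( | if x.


Common prefix: 'if'
Factored: A -> if A', A' -> num ( | x


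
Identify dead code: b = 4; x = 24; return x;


b is assigned but never read
Dead: 'b = 4'


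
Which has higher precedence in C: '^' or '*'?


'*' is multiplicative (level 10); '^' is bitwise XOR (level 4)
Higher level binds tighter
'*' has higher precedence than '^'


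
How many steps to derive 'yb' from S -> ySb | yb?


Derivation: S => yb
Steps: 1


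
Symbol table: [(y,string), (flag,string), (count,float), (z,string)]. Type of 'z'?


Lookup 'z' → type string


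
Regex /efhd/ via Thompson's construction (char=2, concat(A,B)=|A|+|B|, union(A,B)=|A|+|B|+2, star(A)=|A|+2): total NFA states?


Syntax tree has 4 char leaf(s), 0 union(s), 0 star(s)
chars contribute 4×2 = 8; each union adds +2; each star adds +2
Total: 8 + 0 + 0 = 8 states


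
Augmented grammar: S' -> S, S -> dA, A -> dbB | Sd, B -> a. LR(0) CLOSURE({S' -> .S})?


Start: S' -> .S
For each item with dot before a nonterminal B, add B -> .γ for every B-production
Closure: [S' -> .S, S -> .dA]


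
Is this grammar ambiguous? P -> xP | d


right-linear, alternatives start with distinct terminals 'x' vs 'd': unique leftmost derivation
Unambiguous


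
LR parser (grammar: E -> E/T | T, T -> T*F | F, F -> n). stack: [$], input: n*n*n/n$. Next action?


no handle on stack; shift 'n'
Action: shift


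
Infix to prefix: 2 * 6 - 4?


left-to-right (same/higher precedence on left): tree is (- (* 2 6) 4)
Prefix: - * 2 6 4


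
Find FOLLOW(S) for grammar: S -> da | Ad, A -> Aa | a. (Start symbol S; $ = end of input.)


$ ∈ FOLLOW(S). For each A -> αBβ: add FIRST(β)\{ε} to FOLLOW(B); if β nullable, add FOLLOW(A).
FOLLOW(S) = {$}


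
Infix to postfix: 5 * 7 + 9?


Left to right (same or higher precedence on left)
Postfix: 5 7 * 9 +


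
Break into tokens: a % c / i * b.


Scan left to right, longest-match per lexeme
Tokens: ID(a), OP(%), ID(c), OP(/), ID(i), OP(*), ID(b)


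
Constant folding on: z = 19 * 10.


19 * 10 = 190 at compile time
Optimized: z = 190


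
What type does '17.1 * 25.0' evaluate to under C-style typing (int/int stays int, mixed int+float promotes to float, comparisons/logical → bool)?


Operand types: float * float
Rule: mixed int/float promotes to float; int/int stays int
Result type: float


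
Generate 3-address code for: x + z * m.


Break into single-operator statements:
t1 = z * m
t2 = x + t1


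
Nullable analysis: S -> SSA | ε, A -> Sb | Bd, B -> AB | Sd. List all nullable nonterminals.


A nonterminal is nullable iff some alternative derives ε (directly, or every symbol in it is nullable)
Nullable: {S}


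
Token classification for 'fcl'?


Pattern: letter/underscore followed by alphanumerics, not a keyword
Type: IDENTIFIER


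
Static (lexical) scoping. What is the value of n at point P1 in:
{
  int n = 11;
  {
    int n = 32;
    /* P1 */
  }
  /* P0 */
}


n declared in the same block as P1
n = 32


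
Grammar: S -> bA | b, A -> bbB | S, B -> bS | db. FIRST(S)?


Per alternative of S: FIRST(bA) = {b}; FIRST(b) = {b}
FIRST(S) = {b}


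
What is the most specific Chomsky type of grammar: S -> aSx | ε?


Single nonterminal LHS, but a^n x^n is not regular
Classification: Type 2 (Context-Free)


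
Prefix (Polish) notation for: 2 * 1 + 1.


left-to-right (same/higher precedence on left): tree is (+ (* 2 1) 1)
Prefix: + * 2 1 1


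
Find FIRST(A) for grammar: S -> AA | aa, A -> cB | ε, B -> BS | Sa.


Per alternative of A: FIRST(cB) = {c}; FIRST(ε) = {ε}
FIRST(A) = {c, ε}


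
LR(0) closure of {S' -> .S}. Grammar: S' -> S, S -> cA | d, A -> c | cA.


Start: S' -> .S
For each item with dot before a nonterminal B, add B -> .γ for every B-production
Closure: [S' -> .S, S -> .cA, S -> .d]


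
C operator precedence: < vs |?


'<' is relational (level 7); '|' is bitwise OR (level 3)
Higher level binds tighter
'<' has higher precedence than '|'


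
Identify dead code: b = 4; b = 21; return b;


first assignment to b is overwritten before any read
Dead: 'b = 4'


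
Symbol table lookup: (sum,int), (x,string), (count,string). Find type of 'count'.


Lookup 'count' → type string


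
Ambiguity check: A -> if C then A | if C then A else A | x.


dangling else: 'if C then if C then x else x' parses two ways
Ambiguous


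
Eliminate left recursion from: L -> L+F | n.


Left-recursive alternatives: L+F; non-recursive: n
Introduce L': L -> nL', L' -> +FL' | ε


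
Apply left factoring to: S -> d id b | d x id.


Common prefix: 'd'
Factored: S -> d S', S' -> id b | x id


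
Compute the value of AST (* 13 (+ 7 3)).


Evaluate inner: (+ 7 3) = 10
Evaluate root: (* 13 10) = 130
Result: 130


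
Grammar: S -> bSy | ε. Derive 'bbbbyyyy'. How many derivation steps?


Derivation: S => bSy => bbSyy => bbbSyyy => bbbbSyyyy => bbbbyyyy
Steps: 5


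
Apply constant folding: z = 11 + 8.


11 + 8 = 19 at compile time
Optimized: z = 19


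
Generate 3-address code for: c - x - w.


Break into single-operator statements:
t1 = c - x
t2 = t1 - w


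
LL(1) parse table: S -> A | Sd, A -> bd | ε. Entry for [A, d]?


For [A, d]: ε is nullable and 'd' ∈ FOLLOW(A)
Entry: A -> ε


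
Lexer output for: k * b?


Scan left to right, longest-match per lexeme
Tokens: ID(k), OP(*), ID(b)


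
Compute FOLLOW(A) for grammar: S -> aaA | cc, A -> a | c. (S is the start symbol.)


$ ∈ FOLLOW(S). For each A -> αBβ: add FIRST(β)\{ε} to FOLLOW(B); if β nullable, add FOLLOW(A).
FOLLOW(A) = {$}


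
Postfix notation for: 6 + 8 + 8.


Left to right (same or higher precedence on left)
Postfix: 6 8 + 8 +


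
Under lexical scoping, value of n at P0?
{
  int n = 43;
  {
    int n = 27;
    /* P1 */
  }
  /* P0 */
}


n declared in the same block as P0
n = 43


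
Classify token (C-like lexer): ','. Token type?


Pattern: delimiter/punctuation
Type: PUNCTUATION


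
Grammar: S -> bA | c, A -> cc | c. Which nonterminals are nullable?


A nonterminal is nullable iff some alternative derives ε (directly, or every symbol in it is nullable)
Nullable: {}


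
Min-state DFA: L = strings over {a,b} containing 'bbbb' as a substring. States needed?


KMP-style automaton: 4 progress states + 1 absorbing accept = 5
Minimal DFA: 5 states
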